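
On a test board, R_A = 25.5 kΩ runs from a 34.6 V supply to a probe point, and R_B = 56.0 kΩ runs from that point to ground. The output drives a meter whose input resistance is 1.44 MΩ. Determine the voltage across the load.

The load sits in parallel with R_B: R_B‖R_L = (56.0 × 1440) / (56.0 + 1440) = 53.90 kΩ.
V_out = 34.6 × 53.90 / (25.5 + 53.90) = 34.6 × 53.90/79.40 = 23.5 V.

V_out ≈ 23.5 V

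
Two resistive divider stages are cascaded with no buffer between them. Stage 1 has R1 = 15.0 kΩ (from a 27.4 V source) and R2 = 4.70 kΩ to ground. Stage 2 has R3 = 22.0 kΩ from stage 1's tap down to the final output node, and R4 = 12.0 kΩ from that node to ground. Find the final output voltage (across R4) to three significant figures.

V_out ≈ 2.09 V

Stage 2 presents R3+R4 = 34.00 kΩ as a load on stage 1's tap.
Stage 1's lower leg becomes R2‖(R3+R4) = 4.129 kΩ, so V_mid = 27.4 × 4.129/19.13 = 5.915 V.
Stage 2 is itself unloaded: V_out = V_mid × R4/(R3+R4) = 5.915 × 12.0/34.00 = 2.09 V.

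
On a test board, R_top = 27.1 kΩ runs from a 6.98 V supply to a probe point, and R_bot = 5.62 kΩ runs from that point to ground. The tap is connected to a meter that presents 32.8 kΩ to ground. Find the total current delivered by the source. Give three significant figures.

R_bot‖R_L = 4.798 kΩ, so the source sees R_top + R_bot‖R_L = 31.90 kΩ.
I = 6.98 V / 31.90 kΩ = 0.219 mA.

I ≈ 0.219 mA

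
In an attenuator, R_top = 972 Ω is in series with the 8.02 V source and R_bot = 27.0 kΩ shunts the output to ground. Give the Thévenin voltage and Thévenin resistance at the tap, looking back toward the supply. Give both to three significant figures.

V_th = 7.74 V, R_th = 938 Ω

V_th is the open-circuit tap voltage: 8.02 × 27000/(972 + 27000) = 7.74 V.
With the supply zeroed, R_top and R_bot appear in parallel from the tap: R_th = R_top‖R_bot = (972 × 27000)/27970 = 938 Ω.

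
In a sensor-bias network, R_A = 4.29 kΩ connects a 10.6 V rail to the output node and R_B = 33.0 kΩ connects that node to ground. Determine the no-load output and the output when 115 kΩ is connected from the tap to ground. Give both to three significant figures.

Open-circuit: V = 10.6 × 33.0/(4.29 + 33.0) = 9.38 V.
With the load, R_B becomes R_B‖R_L = 25.64 kΩ, so V = 10.6 × 25.64/29.93 = 9.08 V.

Unloaded: 9.38 V; loaded: 9.08 V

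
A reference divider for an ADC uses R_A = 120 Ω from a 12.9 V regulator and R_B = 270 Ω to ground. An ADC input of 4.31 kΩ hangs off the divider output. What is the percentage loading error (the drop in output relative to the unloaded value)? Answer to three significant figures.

The divider's output (Thévenin) resistance is R_A‖R_B = 83.08 Ω.
Fractional drop under load = R_th/(R_th + R_L) = 83.08 / (83.08 + 4310) = 0.01891.
So the output falls by 1.89 %.

1.89 %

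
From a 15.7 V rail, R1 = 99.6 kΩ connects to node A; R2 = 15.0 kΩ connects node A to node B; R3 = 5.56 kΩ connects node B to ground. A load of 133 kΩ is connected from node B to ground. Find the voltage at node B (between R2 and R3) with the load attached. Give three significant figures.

V ≈ 0.699 V

At node B, R3 is in parallel with the load: R3‖R_L = 5.337 kΩ.
Below node A the resistance is R2 + (R3‖R_L) = 20.34 kΩ, so V_A = 15.7 × 20.34/119.9 = 2.662 V.
Then V_B = V_A × (R3‖R_L)/(R2 + R3‖R_L) = 2.662 × 5.337/20.34 = 0.699 V.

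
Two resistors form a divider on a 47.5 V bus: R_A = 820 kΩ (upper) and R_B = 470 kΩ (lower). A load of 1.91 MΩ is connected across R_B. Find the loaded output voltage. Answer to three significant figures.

The load sits in parallel with R_B: R_B‖R_L = (470 × 1910) / (470 + 1910) = 377.2 kΩ.
V_out = 47.5 × 377.2 / (820 + 377.2) = 47.5 × 377.2/1197 = 15.0 V.
(Unloaded it would have been 17.3 V.)

V_out ≈ 15.0 V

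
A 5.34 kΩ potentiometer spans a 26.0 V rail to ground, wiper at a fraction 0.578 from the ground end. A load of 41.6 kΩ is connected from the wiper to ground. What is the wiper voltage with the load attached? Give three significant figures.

V ≈ 14.6 V

The wiper splits the pot into (1−α)R = 2.253 kΩ above and αR = 3.087 kΩ below.
Lower section ‖ load = 2.873 kΩ.
V_wiper = 26.0 × 2.873/(2.253 + 2.873) = 14.6 V.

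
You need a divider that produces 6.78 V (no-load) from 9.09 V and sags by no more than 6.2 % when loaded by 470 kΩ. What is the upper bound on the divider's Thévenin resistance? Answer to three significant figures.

R_th ≤ 31.1 kΩ

Loading drop = R_th/(R_th + R_L) ≤ 0.0620, so R_th ≤ R_L · ε/(1−ε) = 470 kΩ × 0.0620/0.9380 = 31.1 kΩ.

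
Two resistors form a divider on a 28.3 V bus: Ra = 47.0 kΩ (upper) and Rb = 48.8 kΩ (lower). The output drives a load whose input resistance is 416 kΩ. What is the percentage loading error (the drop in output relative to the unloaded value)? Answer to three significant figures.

5.44 %

The divider's output (Thévenin) resistance is Ra‖Rb = 23.94 kΩ.
Fractional drop under load = R_th/(R_th + R_L) = 23.94 / (23.94 + 416) = 0.05442.
So the output falls by 5.44 %.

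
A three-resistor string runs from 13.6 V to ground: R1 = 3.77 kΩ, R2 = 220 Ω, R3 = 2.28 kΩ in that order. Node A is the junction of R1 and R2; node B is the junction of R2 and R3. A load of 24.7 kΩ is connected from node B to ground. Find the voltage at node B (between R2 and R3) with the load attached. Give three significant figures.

V ≈ 4.67 V

At node B, R3 is in parallel with the load: R3‖R_L = 2087 Ω.
Below node A the resistance is R2 + (R3‖R_L) = 2307 Ω, so V_A = 13.6 × 2307/6077 = 5.163 V.
Then V_B = V_A × (R3‖R_L)/(R2 + R3‖R_L) = 5.163 × 2087/2307 = 4.67 V.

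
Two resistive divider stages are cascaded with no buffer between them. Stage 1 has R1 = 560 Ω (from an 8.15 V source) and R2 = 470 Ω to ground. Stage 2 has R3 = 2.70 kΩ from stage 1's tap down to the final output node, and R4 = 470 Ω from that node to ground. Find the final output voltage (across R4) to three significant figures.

V_out ≈ 0.510 V

Stage 2 presents R3+R4 = 3170 Ω as a load on stage 1's tap.
Stage 1's lower leg becomes R2‖(R3+R4) = 409.3 Ω, so V_mid = 8.15 × 409.3/969.3 = 3.442 V.
Stage 2 is itself unloaded: V_out = V_mid × R4/(R3+R4) = 3.442 × 470/3170 = 0.510 V.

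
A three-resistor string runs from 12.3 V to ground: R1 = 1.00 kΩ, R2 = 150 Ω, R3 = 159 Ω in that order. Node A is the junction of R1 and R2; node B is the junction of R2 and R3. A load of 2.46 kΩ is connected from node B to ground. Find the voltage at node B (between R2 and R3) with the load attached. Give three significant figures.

V ≈ 1.41 V

At node B, R3 is in parallel with the load: R3‖R_L = 149.3 Ω.
Below node A the resistance is R2 + (R3‖R_L) = 299.3 Ω, so V_A = 12.3 × 299.3/1299 = 2.834 V.
Then V_B = V_A × (R3‖R_L)/(R2 + R3‖R_L) = 2.834 × 149.3/299.3 = 1.41 V.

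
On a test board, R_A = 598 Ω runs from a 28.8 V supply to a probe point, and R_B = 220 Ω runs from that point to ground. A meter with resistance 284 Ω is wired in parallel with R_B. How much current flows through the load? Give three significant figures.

R_B‖R_L = 124.0 Ω; V_out = 28.8 × 124.0/722.0 = 4.945 V.
I_L = V_out / R_L = 4.945 / 284 Ω = 17.4 mA.

I_L ≈ 17.4 mA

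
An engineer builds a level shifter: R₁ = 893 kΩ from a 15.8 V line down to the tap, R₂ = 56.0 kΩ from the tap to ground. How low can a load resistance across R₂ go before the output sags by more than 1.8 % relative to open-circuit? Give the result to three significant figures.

Output resistance R_th = R₁‖R₂ = (893 × 56.0)/949.0 = 52.70 kΩ.
The fractional drop is R_th/(R_th + R_L); requiring this ≤ 0.0180 gives R_L ≥ R_th(1/0.0180 − 1) = 52.70 × 54.56 = 2.87 MΩ.

R_L(min) ≈ 2.87 MΩ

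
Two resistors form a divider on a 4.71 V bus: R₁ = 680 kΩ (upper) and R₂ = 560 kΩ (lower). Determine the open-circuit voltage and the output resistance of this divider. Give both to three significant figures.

V_th = 2.13 V, R_th = 307 kΩ

V_th is the open-circuit tap voltage: 4.71 × 560/(680 + 560) = 2.13 V.
With the supply zeroed, R₁ and R₂ appear in parallel from the tap: R_th = R₁‖R₂ = (680 × 560)/1240 = 307 kΩ.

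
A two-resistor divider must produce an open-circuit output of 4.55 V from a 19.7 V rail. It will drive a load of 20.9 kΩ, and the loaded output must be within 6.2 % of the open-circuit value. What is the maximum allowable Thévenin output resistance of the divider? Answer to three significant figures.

Loading drop = R_th/(R_th + R_L) ≤ 0.0620, so R_th ≤ R_L · ε/(1−ε) = 20.9 kΩ × 0.0620/0.9380 = 1.38 kΩ.

R_th ≤ 1.38 kΩ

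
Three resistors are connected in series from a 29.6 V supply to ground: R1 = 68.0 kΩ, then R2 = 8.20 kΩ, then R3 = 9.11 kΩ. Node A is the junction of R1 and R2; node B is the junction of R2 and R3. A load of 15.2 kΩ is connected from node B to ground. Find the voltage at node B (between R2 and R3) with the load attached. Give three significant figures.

V ≈ 2.06 V

At node B, R3 is in parallel with the load: R3‖R_L = 5.696 kΩ.
Below node A the resistance is R2 + (R3‖R_L) = 13.90 kΩ, so V_A = 29.6 × 13.90/81.90 = 5.023 V.
Then V_B = V_A × (R3‖R_L)/(R2 + R3‖R_L) = 5.023 × 5.696/13.90 = 2.06 V.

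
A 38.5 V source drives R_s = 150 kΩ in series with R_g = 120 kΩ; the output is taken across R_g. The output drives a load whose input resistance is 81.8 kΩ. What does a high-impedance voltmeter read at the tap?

The load sits in parallel with R_g: R_g‖R_L = (120 × 81.8) / (120 + 81.8) = 48.64 kΩ.
V_out = 38.5 × 48.64 / (150 + 48.64) = 38.5 × 48.64/198.6 = 9.43 V.
(Unloaded it would have been 17.1 V.)

V_out ≈ 9.43 V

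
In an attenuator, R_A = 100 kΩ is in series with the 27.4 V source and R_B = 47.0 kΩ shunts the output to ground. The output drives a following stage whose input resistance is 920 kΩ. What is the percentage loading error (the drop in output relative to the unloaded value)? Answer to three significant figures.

3.36 %

The divider's output (Thévenin) resistance is R_A‖R_B = 31.97 kΩ.
Fractional drop under load = R_th/(R_th + R_L) = 31.97 / (31.97 + 920) = 0.03359.
So the output falls by 3.36 %.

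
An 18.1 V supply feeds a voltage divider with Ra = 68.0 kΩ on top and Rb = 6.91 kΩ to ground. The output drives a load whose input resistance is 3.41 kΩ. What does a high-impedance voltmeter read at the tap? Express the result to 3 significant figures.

V_out ≈ 0.588 V

The load sits in parallel with Rb: Rb‖R_L = (6.91 × 3.41) / (6.91 + 3.41) = 2.283 kΩ.
V_out = 18.1 × 2.283 / (68.0 + 2.283) = 18.1 × 2.283/70.28 = 0.588 V.
(Unloaded it would have been 1.67 V.)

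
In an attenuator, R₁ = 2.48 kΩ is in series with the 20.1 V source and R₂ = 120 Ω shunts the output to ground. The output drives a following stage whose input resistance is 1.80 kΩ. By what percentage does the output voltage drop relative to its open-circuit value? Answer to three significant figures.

The divider's output (Thévenin) resistance is R₁‖R₂ = 114.5 Ω.
Fractional drop under load = R_th/(R_th + R_L) = 114.5 / (114.5 + 1800) = 0.05979.
So the output falls by 5.98 %.

5.98 %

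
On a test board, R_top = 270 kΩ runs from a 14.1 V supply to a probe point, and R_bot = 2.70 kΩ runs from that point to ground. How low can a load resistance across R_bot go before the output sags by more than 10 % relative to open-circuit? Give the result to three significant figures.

Output resistance R_th = R_top‖R_bot = (270 × 2.70)/272.7 = 2.673 kΩ.
The fractional drop is R_th/(R_th + R_L); requiring this ≤ 0.100 gives R_L ≥ R_th(1/0.100 − 1) = 2.673 × 9.000 = 24.1 kΩ.

R_L(min) ≈ 24.1 kΩ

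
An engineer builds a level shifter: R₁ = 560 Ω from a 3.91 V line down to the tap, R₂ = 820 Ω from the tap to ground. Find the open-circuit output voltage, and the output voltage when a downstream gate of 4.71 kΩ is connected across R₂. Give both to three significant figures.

Open-circuit: V = 3.91 × 820/(560 + 820) = 2.32 V.
With the load, R₂ becomes R₂‖R_L = 698.4 Ω, so V = 3.91 × 698.4/1258 = 2.17 V.

Unloaded: 2.32 V; loaded: 2.17 V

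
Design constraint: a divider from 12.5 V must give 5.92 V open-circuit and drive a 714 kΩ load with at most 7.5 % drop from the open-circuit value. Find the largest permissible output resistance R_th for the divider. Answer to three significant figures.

Loading drop = R_th/(R_th + R_L) ≤ 0.0750, so R_th ≤ R_L · ε/(1−ε) = 714 kΩ × 0.0750/0.9250 = 57.9 kΩ.

R_th ≤ 57.9 kΩ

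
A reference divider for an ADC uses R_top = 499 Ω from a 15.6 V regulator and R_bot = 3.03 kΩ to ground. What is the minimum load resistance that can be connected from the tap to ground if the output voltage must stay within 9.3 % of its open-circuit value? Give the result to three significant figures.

R_L(min) ≈ 4.18 kΩ

Output resistance R_th = R_top‖R_bot = (499 × 3030)/3529 = 428.4 Ω.
The fractional drop is R_th/(R_th + R_L); requiring this ≤ 0.0930 gives R_L ≥ R_th(1/0.0930 − 1) = 428.4 × 9.753 = 4.18 kΩ.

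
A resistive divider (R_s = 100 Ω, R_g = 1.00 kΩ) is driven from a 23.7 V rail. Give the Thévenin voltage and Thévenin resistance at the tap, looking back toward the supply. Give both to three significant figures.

V_th is the open-circuit tap voltage: 23.7 × 1000/(100 + 1000) = 21.5 V.
With the supply zeroed, R_s and R_g appear in parallel from the tap: R_th = R_s‖R_g = (100 × 1000)/1100 = 90.9 Ω.

V_th = 21.5 V, R_th = 90.9 Ω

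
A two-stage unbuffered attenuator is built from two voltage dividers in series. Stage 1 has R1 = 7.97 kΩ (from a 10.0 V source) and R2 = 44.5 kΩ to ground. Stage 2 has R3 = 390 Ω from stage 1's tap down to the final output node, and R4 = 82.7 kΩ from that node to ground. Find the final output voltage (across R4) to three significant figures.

V_out ≈ 7.81 V

Stage 2 presents R3+R4 = 83090 Ω as a load on stage 1's tap.
Stage 1's lower leg becomes R2‖(R3+R4) = 28980 Ω, so V_mid = 10.0 × 28980/36950 = 7.843 V.
Stage 2 is itself unloaded: V_out = V_mid × R4/(R3+R4) = 7.843 × 82700/83090 = 7.81 V.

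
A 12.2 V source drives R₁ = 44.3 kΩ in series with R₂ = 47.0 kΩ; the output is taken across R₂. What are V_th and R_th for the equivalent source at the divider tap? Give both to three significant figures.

V_th = 6.28 V, R_th = 22.8 kΩ

V_th is the open-circuit tap voltage: 12.2 × 47.0/(44.3 + 47.0) = 6.28 V.
With the supply zeroed, R₁ and R₂ appear in parallel from the tap: R_th = R₁‖R₂ = (44.3 × 47.0)/91.30 = 22.8 kΩ.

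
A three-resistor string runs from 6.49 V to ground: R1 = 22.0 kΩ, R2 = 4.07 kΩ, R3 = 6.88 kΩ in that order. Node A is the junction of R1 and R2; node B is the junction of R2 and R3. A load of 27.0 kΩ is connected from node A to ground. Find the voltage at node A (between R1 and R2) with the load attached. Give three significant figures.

Below node A the series string R2+R3 = 10.95 kΩ sits in parallel with the 27.0 kΩ load: 7.791 kΩ.
V_A = 6.49 × 7.791/(22.0 + 7.791) = 1.70 V.

V ≈ 1.70 V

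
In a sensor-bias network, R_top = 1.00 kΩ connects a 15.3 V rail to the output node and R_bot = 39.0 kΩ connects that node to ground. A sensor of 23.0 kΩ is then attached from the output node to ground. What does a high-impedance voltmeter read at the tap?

V_out ≈ 14.3 V

The load sits in parallel with R_bot: R_bot‖R_L = (39.0 × 23.0) / (39.0 + 23.0) = 14.47 kΩ.
V_out = 15.3 × 14.47 / (1.00 + 14.47) = 15.3 × 14.47/15.47 = 14.3 V.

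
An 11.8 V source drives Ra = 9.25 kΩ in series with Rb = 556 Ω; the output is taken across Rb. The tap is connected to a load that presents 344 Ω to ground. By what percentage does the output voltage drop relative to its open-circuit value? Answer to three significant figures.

Unloaded V = 11.8 × 556/9806 = 0.6691 V.
Loaded: Rb‖R_L = 212.5 Ω, giving V = 11.8 × 212.5/9463 = 0.2650 V.
Drop = (0.6691 − 0.2650) / 0.6691 = 60.4 %.

60.4 %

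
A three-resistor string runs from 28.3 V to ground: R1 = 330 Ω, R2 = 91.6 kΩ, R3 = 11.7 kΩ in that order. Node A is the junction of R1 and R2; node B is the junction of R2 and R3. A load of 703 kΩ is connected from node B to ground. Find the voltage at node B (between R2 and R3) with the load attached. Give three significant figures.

At node B, R3 is in parallel with the load: R3‖R_L = 11510 Ω.
Below node A the resistance is R2 + (R3‖R_L) = 103100 Ω, so V_A = 28.3 × 103100/103400 = 28.21 V.
Then V_B = V_A × (R3‖R_L)/(R2 + R3‖R_L) = 28.21 × 11510/103100 = 3.15 V.

V ≈ 3.15 V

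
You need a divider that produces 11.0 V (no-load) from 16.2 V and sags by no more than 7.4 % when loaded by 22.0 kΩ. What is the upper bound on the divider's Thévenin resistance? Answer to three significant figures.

Loading drop = R_th/(R_th + R_L) ≤ 0.0740, so R_th ≤ R_L · ε/(1−ε) = 22.0 kΩ × 0.0740/0.9260 = 1.76 kΩ.

R_th ≤ 1.76 kΩ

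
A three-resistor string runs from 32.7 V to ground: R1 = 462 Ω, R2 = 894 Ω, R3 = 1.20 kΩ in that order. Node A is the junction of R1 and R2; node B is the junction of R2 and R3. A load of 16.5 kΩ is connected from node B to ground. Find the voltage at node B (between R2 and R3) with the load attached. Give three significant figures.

V ≈ 14.8 V

At node B, R3 is in parallel with the load: R3‖R_L = 1119 Ω.
Below node A the resistance is R2 + (R3‖R_L) = 2013 Ω, so V_A = 32.7 × 2013/2475 = 26.60 V.
Then V_B = V_A × (R3‖R_L)/(R2 + R3‖R_L) = 26.60 × 1119/2013 = 14.8 V.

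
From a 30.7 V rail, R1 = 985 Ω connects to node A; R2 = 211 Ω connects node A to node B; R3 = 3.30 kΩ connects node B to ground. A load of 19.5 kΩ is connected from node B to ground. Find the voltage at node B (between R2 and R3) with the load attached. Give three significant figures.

At node B, R3 is in parallel with the load: R3‖R_L = 2822 Ω.
Below node A the resistance is R2 + (R3‖R_L) = 3033 Ω, so V_A = 30.7 × 3033/4018 = 23.17 V.
Then V_B = V_A × (R3‖R_L)/(R2 + R3‖R_L) = 23.17 × 2822/3033 = 21.6 V.

V ≈ 21.6 V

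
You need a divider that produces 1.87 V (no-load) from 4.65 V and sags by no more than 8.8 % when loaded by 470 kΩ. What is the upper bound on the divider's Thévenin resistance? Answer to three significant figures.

R_th ≤ 45.4 kΩ

Loading drop = R_th/(R_th + R_L) ≤ 0.0880, so R_th ≤ R_L · ε/(1−ε) = 470 kΩ × 0.0880/0.9120 = 45.4 kΩ.
(Any R1, R2 with R2/(R1+R2) = 0.402 and R1‖R2 ≤ 45.4 kΩ will meet the spec.)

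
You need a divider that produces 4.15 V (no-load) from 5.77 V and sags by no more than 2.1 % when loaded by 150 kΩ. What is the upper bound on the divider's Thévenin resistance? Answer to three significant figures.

R_th ≤ 3.22 kΩ

Loading drop = R_th/(R_th + R_L) ≤ 0.0210, so R_th ≤ R_L · ε/(1−ε) = 150 kΩ × 0.0210/0.9790 = 3.22 kΩ.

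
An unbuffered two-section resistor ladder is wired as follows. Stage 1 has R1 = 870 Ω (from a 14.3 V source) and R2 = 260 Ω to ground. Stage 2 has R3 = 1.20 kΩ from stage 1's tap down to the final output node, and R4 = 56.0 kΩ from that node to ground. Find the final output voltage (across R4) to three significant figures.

V_out ≈ 3.21 V

Stage 2 presents R3+R4 = 57200 Ω as a load on stage 1's tap.
Stage 1's lower leg becomes R2‖(R3+R4) = 258.8 Ω, so V_mid = 14.3 × 258.8/1129 = 3.279 V.
Stage 2 is itself unloaded: V_out = V_mid × R4/(R3+R4) = 3.279 × 56000/57200 = 3.21 V.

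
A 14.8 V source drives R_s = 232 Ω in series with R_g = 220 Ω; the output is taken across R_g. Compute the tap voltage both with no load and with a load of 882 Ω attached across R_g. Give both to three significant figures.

Open-circuit: V = 14.8 × 220/(232 + 220) = 7.20 V.
With the load, R_g becomes R_g‖R_L = 176.1 Ω, so V = 14.8 × 176.1/408.1 = 6.39 V.

Unloaded: 7.20 V; loaded: 6.39 V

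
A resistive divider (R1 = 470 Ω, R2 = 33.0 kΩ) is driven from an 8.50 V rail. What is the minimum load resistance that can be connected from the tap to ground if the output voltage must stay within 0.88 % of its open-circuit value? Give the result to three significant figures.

Output resistance R_th = R1‖R2 = (470 × 33000)/33470 = 463.4 Ω.
The fractional drop is R_th/(R_th + R_L); requiring this ≤ 0.00880 gives R_L ≥ R_th(1/0.00880 − 1) = 463.4 × 112.6 = 52.2 kΩ.

R_L(min) ≈ 52.2 kΩ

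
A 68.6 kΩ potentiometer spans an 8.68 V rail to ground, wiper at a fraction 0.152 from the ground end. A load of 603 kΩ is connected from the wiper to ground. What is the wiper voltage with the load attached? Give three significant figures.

The wiper splits the pot into (1−α)R = 58.17 kΩ above and αR = 10.43 kΩ below.
Lower section ‖ load = 10.25 kΩ.
V_wiper = 8.68 × 10.25/(58.17 + 10.25) = 1.30 V.

V ≈ 1.30 V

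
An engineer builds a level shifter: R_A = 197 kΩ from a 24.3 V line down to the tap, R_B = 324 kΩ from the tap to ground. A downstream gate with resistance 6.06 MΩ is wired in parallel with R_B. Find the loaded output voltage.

The load sits in parallel with R_B: R_B‖R_L = (324 × 6060) / (324 + 6060) = 307.6 kΩ.
V_out = 24.3 × 307.6 / (197 + 307.6) = 24.3 × 307.6/504.6 = 14.8 V.

V_out ≈ 14.8 V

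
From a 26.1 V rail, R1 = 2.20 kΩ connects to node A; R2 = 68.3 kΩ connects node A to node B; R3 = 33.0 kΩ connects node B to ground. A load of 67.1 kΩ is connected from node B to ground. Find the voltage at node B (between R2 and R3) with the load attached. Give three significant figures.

At node B, R3 is in parallel with the load: R3‖R_L = 22.12 kΩ.
Below node A the resistance is R2 + (R3‖R_L) = 90.42 kΩ, so V_A = 26.1 × 90.42/92.62 = 25.48 V.
Then V_B = V_A × (R3‖R_L)/(R2 + R3‖R_L) = 25.48 × 22.12/90.42 = 6.23 V.

V ≈ 6.23 V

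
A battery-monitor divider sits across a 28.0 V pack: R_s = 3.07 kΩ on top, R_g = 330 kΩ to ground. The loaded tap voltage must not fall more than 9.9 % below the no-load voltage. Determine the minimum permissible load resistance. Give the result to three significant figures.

R_L(min) ≈ 27.7 kΩ

Output resistance R_th = R_s‖R_g = (3.07 × 330)/333.1 = 3.042 kΩ.
The fractional drop is R_th/(R_th + R_L); requiring this ≤ 0.0990 gives R_L ≥ R_th(1/0.0990 − 1) = 3.042 × 9.101 = 27.7 kΩ.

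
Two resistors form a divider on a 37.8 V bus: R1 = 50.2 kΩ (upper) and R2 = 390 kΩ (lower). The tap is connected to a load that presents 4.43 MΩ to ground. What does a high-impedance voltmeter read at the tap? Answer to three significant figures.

The load sits in parallel with R2: R2‖R_L = (390 × 4430) / (390 + 4430) = 358.4 kΩ.
V_out = 37.8 × 358.4 / (50.2 + 358.4) = 37.8 × 358.4/408.6 = 33.2 V.

V_out ≈ 33.2 V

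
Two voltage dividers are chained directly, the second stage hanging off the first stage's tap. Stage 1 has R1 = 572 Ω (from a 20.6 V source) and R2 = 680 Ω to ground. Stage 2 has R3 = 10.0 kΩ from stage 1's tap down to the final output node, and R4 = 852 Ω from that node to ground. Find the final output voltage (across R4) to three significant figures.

Stage 2 presents R3+R4 = 10850 Ω as a load on stage 1's tap.
Stage 1's lower leg becomes R2‖(R3+R4) = 639.9 Ω, so V_mid = 20.6 × 639.9/1212 = 10.88 V.
Stage 2 is itself unloaded: V_out = V_mid × R4/(R3+R4) = 10.88 × 852/10850 = 0.854 V.

V_out ≈ 0.854 V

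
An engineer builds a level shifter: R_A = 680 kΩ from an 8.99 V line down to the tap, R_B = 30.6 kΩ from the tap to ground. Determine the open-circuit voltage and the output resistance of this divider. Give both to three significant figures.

V_th is the open-circuit tap voltage: 8.99 × 30.6/(680 + 30.6) = 0.387 V.
With the supply zeroed, R_A and R_B appear in parallel from the tap: R_th = R_A‖R_B = (680 × 30.6)/710.6 = 29.3 kΩ.

V_th = 0.387 V, R_th = 29.3 kΩ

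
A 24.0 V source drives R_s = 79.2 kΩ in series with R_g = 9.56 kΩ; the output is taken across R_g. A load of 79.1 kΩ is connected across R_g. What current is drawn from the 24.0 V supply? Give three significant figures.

I ≈ 0.274 mA

R_g‖R_L = 8.529 kΩ, so the source sees R_s + R_g‖R_L = 87.73 kΩ.
I = 24.0 V / 87.73 kΩ = 0.274 mA.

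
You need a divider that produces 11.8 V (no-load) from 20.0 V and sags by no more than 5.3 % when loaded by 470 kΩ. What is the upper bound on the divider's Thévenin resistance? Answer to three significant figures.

Loading drop = R_th/(R_th + R_L) ≤ 0.0530, so R_th ≤ R_L · ε/(1−ε) = 470 kΩ × 0.0530/0.9470 = 26.3 kΩ.
(Any R1, R2 with R2/(R1+R2) = 0.590 and R1‖R2 ≤ 26.3 kΩ will meet the spec.)

R_th ≤ 26.3 kΩ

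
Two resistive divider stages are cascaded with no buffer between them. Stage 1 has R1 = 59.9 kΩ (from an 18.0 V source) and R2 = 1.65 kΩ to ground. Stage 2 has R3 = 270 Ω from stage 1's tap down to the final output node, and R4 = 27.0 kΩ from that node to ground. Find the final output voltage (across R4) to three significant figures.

Stage 2 presents R3+R4 = 27270 Ω as a load on stage 1's tap.
Stage 1's lower leg becomes R2‖(R3+R4) = 1556 Ω, so V_mid = 18.0 × 1556/61460 = 0.4557 V.
Stage 2 is itself unloaded: V_out = V_mid × R4/(R3+R4) = 0.4557 × 27000/27270 = 0.451 V.

V_out ≈ 0.451 V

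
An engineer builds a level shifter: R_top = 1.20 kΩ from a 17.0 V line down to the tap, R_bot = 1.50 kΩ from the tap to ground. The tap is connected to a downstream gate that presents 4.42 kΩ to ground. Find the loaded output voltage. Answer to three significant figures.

The load sits in parallel with R_bot: R_bot‖R_L = (1.50 × 4.42) / (1.50 + 4.42) = 1.120 kΩ.
V_out = 17.0 × 1.120 / (1.20 + 1.120) = 17.0 × 1.120/2.320 = 8.21 V.

V_out ≈ 8.21 V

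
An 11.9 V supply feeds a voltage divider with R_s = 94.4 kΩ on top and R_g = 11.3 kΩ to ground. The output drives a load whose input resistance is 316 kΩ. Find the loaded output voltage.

V_out ≈ 1.23 V

The load sits in parallel with R_g: R_g‖R_L = (11.3 × 316) / (11.3 + 316) = 10.91 kΩ.
V_out = 11.9 × 10.91 / (94.4 + 10.91) = 11.9 × 10.91/105.3 = 1.23 V.
(Unloaded it would have been 1.27 V.)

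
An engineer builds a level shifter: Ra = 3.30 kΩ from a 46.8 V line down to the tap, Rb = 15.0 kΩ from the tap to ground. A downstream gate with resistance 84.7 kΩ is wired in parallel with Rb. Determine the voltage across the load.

V_out ≈ 37.2 V

The load sits in parallel with Rb: Rb‖R_L = (15.0 × 84.7) / (15.0 + 84.7) = 12.74 kΩ.
V_out = 46.8 × 12.74 / (3.30 + 12.74) = 46.8 × 12.74/16.04 = 37.2 V.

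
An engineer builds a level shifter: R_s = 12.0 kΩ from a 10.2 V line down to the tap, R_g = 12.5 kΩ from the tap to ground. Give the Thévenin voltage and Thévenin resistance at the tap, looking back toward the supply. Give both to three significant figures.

V_th is the open-circuit tap voltage: 10.2 × 12.5/(12.0 + 12.5) = 5.20 V.
With the supply zeroed, R_s and R_g appear in parallel from the tap: R_th = R_s‖R_g = (12.0 × 12.5)/24.50 = 6.12 kΩ.

V_th = 5.20 V, R_th = 6.12 kΩ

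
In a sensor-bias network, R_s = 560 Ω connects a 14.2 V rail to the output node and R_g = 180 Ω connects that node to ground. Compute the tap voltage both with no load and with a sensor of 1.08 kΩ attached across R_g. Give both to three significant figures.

Open-circuit: V = 14.2 × 180/(560 + 180) = 3.45 V.
With the load, R_g becomes R_g‖R_L = 154.3 Ω, so V = 14.2 × 154.3/714.3 = 3.07 V.

Unloaded: 3.45 V; loaded: 3.07 V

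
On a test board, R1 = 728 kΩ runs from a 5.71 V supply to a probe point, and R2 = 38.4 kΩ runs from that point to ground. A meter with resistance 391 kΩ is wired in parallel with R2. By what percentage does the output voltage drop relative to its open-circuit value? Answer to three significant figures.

The divider's output (Thévenin) resistance is R1‖R2 = 36.48 kΩ.
Fractional drop under load = R_th/(R_th + R_L) = 36.48 / (36.48 + 391) = 0.08533.
So the output falls by 8.53 %.

8.53 %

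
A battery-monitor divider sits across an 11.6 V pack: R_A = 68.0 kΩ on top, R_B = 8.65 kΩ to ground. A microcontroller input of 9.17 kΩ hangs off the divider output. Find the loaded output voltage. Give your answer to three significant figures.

V_out ≈ 0.713 V

The load sits in parallel with R_B: R_B‖R_L = (8.65 × 9.17) / (8.65 + 9.17) = 4.451 kΩ.
V_out = 11.6 × 4.451 / (68.0 + 4.451) = 11.6 × 4.451/72.45 = 0.713 V.
(Unloaded it would have been 1.31 V.)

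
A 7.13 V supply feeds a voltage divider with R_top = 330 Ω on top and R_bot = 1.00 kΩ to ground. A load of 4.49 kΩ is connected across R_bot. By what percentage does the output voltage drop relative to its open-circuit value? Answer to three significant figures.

The divider's output (Thévenin) resistance is R_top‖R_bot = 248.1 Ω.
Fractional drop under load = R_th/(R_th + R_L) = 248.1 / (248.1 + 4490) = 0.05237.
So the output falls by 5.24 %.

5.24 %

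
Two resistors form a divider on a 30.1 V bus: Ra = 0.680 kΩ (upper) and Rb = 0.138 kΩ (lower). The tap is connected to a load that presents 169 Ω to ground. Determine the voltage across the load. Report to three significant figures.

The load sits in parallel with Rb: Rb‖R_L = (138 × 169) / (138 + 169) = 75.97 Ω.
V_out = 30.1 × 75.97 / (680 + 75.97) = 30.1 × 75.97/756.0 = 3.02 V.
(Unloaded it would have been 5.08 V.)

V_out ≈ 3.02 V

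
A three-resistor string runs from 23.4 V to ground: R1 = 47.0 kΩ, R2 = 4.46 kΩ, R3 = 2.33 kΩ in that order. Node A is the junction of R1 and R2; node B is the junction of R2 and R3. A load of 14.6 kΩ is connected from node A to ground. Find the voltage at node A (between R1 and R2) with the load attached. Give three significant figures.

Below node A the series string R2+R3 = 6.790 kΩ sits in parallel with the 14.6 kΩ load: 4.635 kΩ.
V_A = 23.4 × 4.635/(47.0 + 4.635) = 2.10 V.

V ≈ 2.10 V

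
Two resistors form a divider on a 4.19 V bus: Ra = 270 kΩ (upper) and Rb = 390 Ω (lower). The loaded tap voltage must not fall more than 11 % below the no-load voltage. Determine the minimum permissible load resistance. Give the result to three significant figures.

R_L(min) ≈ 3.15 kΩ

Output resistance R_th = Ra‖Rb = (270000 × 390)/270400 = 389.4 Ω.
The fractional drop is R_th/(R_th + R_L); requiring this ≤ 0.110 gives R_L ≥ R_th(1/0.110 − 1) = 389.4 × 8.091 = 3.15 kΩ.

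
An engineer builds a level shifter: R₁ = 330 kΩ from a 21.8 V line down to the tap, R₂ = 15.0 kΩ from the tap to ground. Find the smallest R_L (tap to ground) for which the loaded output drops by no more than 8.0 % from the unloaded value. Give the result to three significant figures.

Output resistance R_th = R₁‖R₂ = (330 × 15.0)/345.0 = 14.35 kΩ.
The fractional drop is R_th/(R_th + R_L); requiring this ≤ 0.0800 gives R_L ≥ R_th(1/0.0800 − 1) = 14.35 × 11.50 = 165 kΩ.

R_L(min) ≈ 165 kΩ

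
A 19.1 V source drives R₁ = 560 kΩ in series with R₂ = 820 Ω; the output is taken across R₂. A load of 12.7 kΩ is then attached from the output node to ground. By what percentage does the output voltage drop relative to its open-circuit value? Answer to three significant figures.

6.06 %

The divider's output (Thévenin) resistance is R₁‖R₂ = 818.8 Ω.
Fractional drop under load = R_th/(R_th + R_L) = 818.8 / (818.8 + 12700) = 0.06057.
So the output falls by 6.06 %.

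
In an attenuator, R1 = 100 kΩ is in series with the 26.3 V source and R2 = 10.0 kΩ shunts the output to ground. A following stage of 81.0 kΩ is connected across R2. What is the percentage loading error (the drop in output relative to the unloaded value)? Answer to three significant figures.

Unloaded V = 26.3 × 10.0/110.0 = 2.3909 V.
Loaded: R2‖R_L = 8.901 kΩ, giving V = 26.3 × 8.901/108.9 = 2.1496 V.
Drop = (2.3909 − 2.1496) / 2.3909 = 10.1 %.

10.1 %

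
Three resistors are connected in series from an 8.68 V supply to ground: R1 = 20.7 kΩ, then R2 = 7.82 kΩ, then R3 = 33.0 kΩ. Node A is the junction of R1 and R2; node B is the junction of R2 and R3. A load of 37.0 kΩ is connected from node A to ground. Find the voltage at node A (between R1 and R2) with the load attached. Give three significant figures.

V ≈ 4.20 V

Below node A the series string R2+R3 = 40.82 kΩ sits in parallel with the 37.0 kΩ load: 19.41 kΩ.
V_A = 8.68 × 19.41/(20.7 + 19.41) = 4.20 V.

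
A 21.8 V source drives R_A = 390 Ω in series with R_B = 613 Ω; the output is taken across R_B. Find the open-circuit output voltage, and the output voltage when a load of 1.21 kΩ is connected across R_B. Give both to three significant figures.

Open-circuit: V = 21.8 × 613/(390 + 613) = 13.3 V.
With the load, R_B becomes R_B‖R_L = 406.9 Ω, so V = 21.8 × 406.9/796.9 = 11.1 V.

Unloaded: 13.3 V; loaded: 11.1 V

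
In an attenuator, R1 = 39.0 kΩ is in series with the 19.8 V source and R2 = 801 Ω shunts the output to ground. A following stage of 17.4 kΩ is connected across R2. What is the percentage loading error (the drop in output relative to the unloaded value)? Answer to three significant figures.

The divider's output (Thévenin) resistance is R1‖R2 = 784.9 Ω.
Fractional drop under load = R_th/(R_th + R_L) = 784.9 / (784.9 + 17400) = 0.04316.
So the output falls by 4.32 %.

4.32 %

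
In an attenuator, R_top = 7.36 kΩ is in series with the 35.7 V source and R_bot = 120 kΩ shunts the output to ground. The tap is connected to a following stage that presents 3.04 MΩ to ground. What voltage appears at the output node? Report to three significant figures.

V_out ≈ 33.6 V

The load sits in parallel with R_bot: R_bot‖R_L = (120 × 3040) / (120 + 3040) = 115.4 kΩ.
V_out = 35.7 × 115.4 / (7.36 + 115.4) = 35.7 × 115.4/122.8 = 33.6 V.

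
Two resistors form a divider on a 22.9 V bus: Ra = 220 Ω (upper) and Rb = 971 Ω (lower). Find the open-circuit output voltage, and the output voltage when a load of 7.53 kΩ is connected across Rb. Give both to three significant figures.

Open-circuit: V = 22.9 × 971/(220 + 971) = 18.7 V.
With the load, Rb becomes Rb‖R_L = 860.1 Ω, so V = 22.9 × 860.1/1080 = 18.2 V.

Unloaded: 18.7 V; loaded: 18.2 V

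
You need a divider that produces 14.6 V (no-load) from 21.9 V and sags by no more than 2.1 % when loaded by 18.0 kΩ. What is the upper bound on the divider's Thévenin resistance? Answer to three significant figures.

R_th ≤ 386 Ω

Loading drop = R_th/(R_th + R_L) ≤ 0.0210, so R_th ≤ R_L · ε/(1−ε) = 18.0 kΩ × 0.0210/0.9790 = 386 Ω.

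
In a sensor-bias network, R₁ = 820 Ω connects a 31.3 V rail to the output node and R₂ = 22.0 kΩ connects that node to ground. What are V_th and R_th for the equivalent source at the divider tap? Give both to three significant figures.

V_th = 30.2 V, R_th = 791 Ω

V_th is the open-circuit tap voltage: 31.3 × 22000/(820 + 22000) = 30.2 V.
With the supply zeroed, R₁ and R₂ appear in parallel from the tap: R_th = R₁‖R₂ = (820 × 22000)/22820 = 791 Ω.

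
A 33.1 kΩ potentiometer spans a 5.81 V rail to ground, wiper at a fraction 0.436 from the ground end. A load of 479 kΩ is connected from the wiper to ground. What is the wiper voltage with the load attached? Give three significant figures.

The wiper splits the pot into (1−α)R = 18.67 kΩ above and αR = 14.43 kΩ below.
Lower section ‖ load = 14.01 kΩ.
V_wiper = 5.81 × 14.01/(18.67 + 14.01) = 2.49 V.

V ≈ 2.49 V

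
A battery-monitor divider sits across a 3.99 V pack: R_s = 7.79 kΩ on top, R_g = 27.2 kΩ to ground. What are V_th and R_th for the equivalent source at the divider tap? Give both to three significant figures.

V_th is the open-circuit tap voltage: 3.99 × 27.2/(7.79 + 27.2) = 3.10 V.
With the supply zeroed, R_s and R_g appear in parallel from the tap: R_th = R_s‖R_g = (7.79 × 27.2)/34.99 = 6.06 kΩ.

V_th = 3.10 V, R_th = 6.06 kΩ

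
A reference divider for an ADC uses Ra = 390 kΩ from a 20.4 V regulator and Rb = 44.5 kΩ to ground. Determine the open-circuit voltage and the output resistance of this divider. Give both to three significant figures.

V_th is the open-circuit tap voltage: 20.4 × 44.5/(390 + 44.5) = 2.09 V.
With the supply zeroed, Ra and Rb appear in parallel from the tap: R_th = Ra‖Rb = (390 × 44.5)/434.5 = 39.9 kΩ.

V_th = 2.09 V, R_th = 39.9 kΩ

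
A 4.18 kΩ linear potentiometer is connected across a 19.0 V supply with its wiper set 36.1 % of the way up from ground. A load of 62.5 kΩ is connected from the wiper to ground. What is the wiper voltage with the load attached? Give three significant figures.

The wiper splits the pot into (1−α)R = 2.671 kΩ above and αR = 1.509 kΩ below.
Lower section ‖ load = 1.473 kΩ.
V_wiper = 19.0 × 1.473/(2.671 + 1.473) = 6.75 V.

V ≈ 6.75 V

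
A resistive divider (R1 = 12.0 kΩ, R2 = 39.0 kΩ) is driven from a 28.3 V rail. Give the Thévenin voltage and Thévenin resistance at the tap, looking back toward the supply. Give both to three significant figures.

V_th = 21.6 V, R_th = 9.18 kΩ

V_th is the open-circuit tap voltage: 28.3 × 39.0/(12.0 + 39.0) = 21.6 V.
With the supply zeroed, R1 and R2 appear in parallel from the tap: R_th = R1‖R2 = (12.0 × 39.0)/51.00 = 9.18 kΩ.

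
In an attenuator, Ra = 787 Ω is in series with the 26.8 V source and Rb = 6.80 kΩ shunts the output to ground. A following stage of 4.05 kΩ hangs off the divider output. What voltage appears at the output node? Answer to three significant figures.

V_out ≈ 20.5 V

The load sits in parallel with Rb: Rb‖R_L = (6800 × 4050) / (6800 + 4050) = 2538 Ω.
V_out = 26.8 × 2538 / (787 + 2538) = 26.8 × 2538/3325 = 20.5 V.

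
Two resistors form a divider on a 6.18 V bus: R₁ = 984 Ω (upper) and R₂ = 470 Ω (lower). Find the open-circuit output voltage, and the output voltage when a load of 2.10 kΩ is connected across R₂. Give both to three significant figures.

Open-circuit: V = 6.18 × 470/(984 + 470) = 2.00 V.
With the load, R₂ becomes R₂‖R_L = 384.0 Ω, so V = 6.18 × 384.0/1368 = 1.73 V.

Unloaded: 2.00 V; loaded: 1.73 V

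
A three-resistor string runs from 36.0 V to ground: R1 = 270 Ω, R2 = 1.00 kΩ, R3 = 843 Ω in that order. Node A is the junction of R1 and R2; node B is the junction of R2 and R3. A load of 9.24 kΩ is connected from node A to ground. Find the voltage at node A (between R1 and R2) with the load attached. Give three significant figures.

V ≈ 30.6 V

Below node A the series string R2+R3 = 1843 Ω sits in parallel with the 9240 Ω load: 1537 Ω.
V_A = 36.0 × 1537/(270 + 1537) = 30.6 V.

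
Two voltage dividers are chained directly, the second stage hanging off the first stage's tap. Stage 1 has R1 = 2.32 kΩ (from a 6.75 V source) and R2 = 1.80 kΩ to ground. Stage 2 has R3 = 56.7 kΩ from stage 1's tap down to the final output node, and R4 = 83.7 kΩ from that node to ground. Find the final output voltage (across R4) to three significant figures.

V_out ≈ 1.75 V

Stage 2 presents R3+R4 = 140.4 kΩ as a load on stage 1's tap.
Stage 1's lower leg becomes R2‖(R3+R4) = 1.777 kΩ, so V_mid = 6.75 × 1.777/4.097 = 2.928 V.
Stage 2 is itself unloaded: V_out = V_mid × R4/(R3+R4) = 2.928 × 83.7/140.4 = 1.75 V.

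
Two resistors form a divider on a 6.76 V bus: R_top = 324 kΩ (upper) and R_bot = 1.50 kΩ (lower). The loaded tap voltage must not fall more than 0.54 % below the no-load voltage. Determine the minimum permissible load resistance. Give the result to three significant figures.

Output resistance R_th = R_top‖R_bot = (324 × 1.50)/325.5 = 1.493 kΩ.
The fractional drop is R_th/(R_th + R_L); requiring this ≤ 0.00540 gives R_L ≥ R_th(1/0.00540 − 1) = 1.493 × 184.2 = 275 kΩ.

R_L(min) ≈ 275 kΩ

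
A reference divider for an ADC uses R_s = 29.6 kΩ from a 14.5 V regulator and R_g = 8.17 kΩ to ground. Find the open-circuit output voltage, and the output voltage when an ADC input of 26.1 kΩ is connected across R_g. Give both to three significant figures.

Open-circuit: V = 14.5 × 8.17/(29.6 + 8.17) = 3.14 V.
With the load, R_g becomes R_g‖R_L = 6.222 kΩ, so V = 14.5 × 6.222/35.82 = 2.52 V.

Unloaded: 3.14 V; loaded: 2.52 V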